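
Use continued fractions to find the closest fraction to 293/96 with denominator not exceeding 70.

177/58

Expand x = 293/96 as a continued fraction with the Euclidean algorithm:
  293 = 3*96 + 5, so a_0 = 3.
  96 = 19*5 + 1, so a_1 = 19.
  5 = 5*1 + 0, so a_2 = 5.
so x = [3; 19, 5].
Convergents (p_i = a_i*p_{i-1} + p_{i-2}, q_i = a_i*q_{i-1} + q_{i-2} with p_{-2}=0, p_{-1}=1, q_{-2}=1, q_{-1}=0), until the denominator exceeds 70:
  i=0: a_0=3, p_0 = 3*1 + 0 = 3, q_0 = 3*0 + 1 = 1.
  i=1: a_1=19, p_1 = 19*3 + 1 = 58, q_1 = 19*1 + 0 = 19.
  i=2: a_2=5, p_2 = 5*58 + 3 = 293, q_2 = 5*19 + 1 = 96.
q_2 = 96 > 70, so the last convergent with denominator <= 70 is p_1/q_1 = 58/19.
The closest fraction with denominator <= 70 is either p_1/q_1 or the intermediate fraction (k*p_1 + p_0)/(k*q_1 + q_0) with the largest k >= 1 whose denominator stays <= 70; these approach x as k grows, and every other convergent or intermediate fraction in range is farther away.
Largest k: floor((70 - q_0)/q_1) = floor((70 - 1)/19) = 3.
That gives (3*58 + 3)/(3*19 + 1) = 177/58.
Compare the errors: |x - 58/19| = |293*19 - 58*96|/(96*19) = 1/1824, and |x - 177/58| = |293*58 - 177*96|/(96*58) = 2/5568.
Cross-multiplying, 2*1824 = 3648 < 5568 = 1*5568, so 2/5568 is smaller: the intermediate fraction 177/58 is closer to x than 58/19.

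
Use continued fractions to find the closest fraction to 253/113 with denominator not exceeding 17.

Expand x = 253/113 as a continued fraction with the Euclidean algorithm:
  253 = 2*113 + 27, so a_0 = 2.
  113 = 4*27 + 5, so a_1 = 4.
  27 = 5*5 + 2, so a_2 = 5.
  5 = 2*2 + 1, so a_3 = 2.
  2 = 2*1 + 0, so a_4 = 2.
so x = [2; 4, 5, 2, 2].
Convergents (p_i = a_i*p_{i-1} + p_{i-2}, q_i = a_i*q_{i-1} + q_{i-2} with p_{-2}=0, p_{-1}=1, q_{-2}=1, q_{-1}=0), until the denominator exceeds 17:
  i=0: a_0=2, p_0 = 2*1 + 0 = 2, q_0 = 2*0 + 1 = 1.
  i=1: a_1=4, p_1 = 4*2 + 1 = 9, q_1 = 4*1 + 0 = 4.
  i=2: a_2=5, p_2 = 5*9 + 2 = 47, q_2 = 5*4 + 1 = 21.
q_2 = 21 > 17, so the last convergent with denominator <= 17 is p_1/q_1 = 9/4.
The closest fraction with denominator <= 17 is either p_1/q_1 or the intermediate fraction (k*p_1 + p_0)/(k*q_1 + q_0) with the largest k >= 1 whose denominator stays <= 17; these approach x as k grows, and every other convergent or intermediate fraction in range is farther away.
Largest k: floor((17 - q_0)/q_1) = floor((17 - 1)/4) = 4.
That gives (4*9 + 2)/(4*4 + 1) = 38/17.
Compare the errors: |x - 9/4| = |253*4 - 9*113|/(113*4) = 5/452, and |x - 38/17| = |253*17 - 38*113|/(113*17) = 7/1921.
Cross-multiplying, 7*452 = 3164 < 9605 = 5*1921, so 7/1921 is smaller: the intermediate fraction 38/17 is closer to x than 9/4.

38/17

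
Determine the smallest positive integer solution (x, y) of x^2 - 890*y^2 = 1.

(x, y) = (179, 6)

First expand sqrt(890) as a continued fraction. With x_i = (sqrt(890) + m_i)/d_i and (m_0, d_0) = (0, 1): a_0 = floor(sqrt(890)) = 29, since 29^2 = 841 <= 890 < 900 = 30^2.
Iterate m_{i+1} = d_i*a_i - m_i, d_{i+1} = (890 - m_{i+1}^2)/d_i, a_{i+1} = floor((a_0 + m_{i+1})/d_{i+1}):
  m_1 = 1*29 - 0 = 29, d_1 = (890 - 29^2)/1 = 49/1 = 49, a_1 = floor((29 + 29)/49) = 1.
  m_2 = 49*1 - 29 = 20, d_2 = (890 - 20^2)/49 = 490/49 = 10, a_2 = floor((29 + 20)/10) = 4.
  m_3 = 10*4 - 20 = 20, d_3 = (890 - 20^2)/10 = 490/10 = 49, a_3 = floor((29 + 20)/49) = 1.
  m_4 = 49*1 - 20 = 29, d_4 = (890 - 29^2)/49 = 49/49 = 1, a_4 = floor((29 + 29)/1) = 58.
  m_5 = 1*58 - 29 = 29, d_5 = (890 - 29^2)/1 = 49/1 = 49: (m_5, d_5) = (m_1, d_1) = (29, 49), so from here the quotients repeat a_1, ..., a_4; the period length is 4.
So sqrt(890) = [29; (1, 4, 1, 58)] with period length k = 4.
k is even, so the fundamental solution of x^2 - 890y^2 = 1 is (p_{k-1}, q_{k-1}) = (p_3, q_3); compute convergents through index 3.
Convergents (p_i = a_i*p_{i-1} + p_{i-2}, q_i = a_i*q_{i-1} + q_{i-2} with p_{-2}=0, p_{-1}=1, q_{-2}=1, q_{-1}=0):
  i=0: a_0=29, p_0 = 29*1 + 0 = 29, q_0 = 29*0 + 1 = 1.
  i=1: a_1=1, p_1 = 1*29 + 1 = 30, q_1 = 1*1 + 0 = 1.
  i=2: a_2=4, p_2 = 4*30 + 29 = 149, q_2 = 4*1 + 1 = 5.
  i=3: a_3=1, p_3 = 1*149 + 30 = 179, q_3 = 1*5 + 1 = 6.
Check: 179^2 - 890*6^2 = 32041 - 32040 = 1, so (x, y) = (179, 6) solves the equation, and by the theorem it is the least positive solution.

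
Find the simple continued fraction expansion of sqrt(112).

Write x_i = (sqrt(112) + m_i)/d_i with (m_0, d_0) = (0, 1). a_0 = floor(sqrt(112)) = 10, since 10^2 = 100 <= 112 < 121 = 11^2.
Iterate m_{i+1} = d_i*a_i - m_i, d_{i+1} = (112 - m_{i+1}^2)/d_i, a_{i+1} = floor((a_0 + m_{i+1})/d_{i+1}):
  m_1 = 1*10 - 0 = 10, d_1 = (112 - 10^2)/1 = 12/1 = 12, a_1 = floor((10 + 10)/12) = 1.
  m_2 = 12*1 - 10 = 2, d_2 = (112 - 2^2)/12 = 108/12 = 9, a_2 = floor((10 + 2)/9) = 1.
  m_3 = 9*1 - 2 = 7, d_3 = (112 - 7^2)/9 = 63/9 = 7, a_3 = floor((10 + 7)/7) = 2.
  m_4 = 7*2 - 7 = 7, d_4 = (112 - 7^2)/7 = 63/7 = 9, a_4 = floor((10 + 7)/9) = 1.
  m_5 = 9*1 - 7 = 2, d_5 = (112 - 2^2)/9 = 108/9 = 12, a_5 = floor((10 + 2)/12) = 1.
  m_6 = 12*1 - 2 = 10, d_6 = (112 - 10^2)/12 = 12/12 = 1, a_6 = floor((10 + 10)/1) = 20.
  m_7 = 1*20 - 10 = 10, d_7 = (112 - 10^2)/1 = 12/1 = 12: (m_7, d_7) = (m_1, d_1) = (10, 12), so from here the quotients repeat a_1, ..., a_6; the period length is 6.
Hence the expansion of sqrt(112) is a_0 = 10 followed by the repeating block 1, 1, 2, 1, 1, 20 (period 6).

[10; (1, 1, 2, 1, 1, 20)]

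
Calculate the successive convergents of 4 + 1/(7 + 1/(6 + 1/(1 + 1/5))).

Using the convergent recurrence p_i = a_i*p_{i-1} + p_{i-2}, q_i = a_i*q_{i-1} + q_{i-2} with p_{-2}=0, p_{-1}=1, q_{-2}=1, q_{-1}=0:
  i=0: a_0=4, p_0 = 4*1 + 0 = 4, q_0 = 4*0 + 1 = 1.
  i=1: a_1=7, p_1 = 7*4 + 1 = 29, q_1 = 7*1 + 0 = 7.
  i=2: a_2=6, p_2 = 6*29 + 4 = 178, q_2 = 6*7 + 1 = 43.
  i=3: a_3=1, p_3 = 1*178 + 29 = 207, q_3 = 1*43 + 7 = 50.
  i=4: a_4=5, p_4 = 5*207 + 178 = 1213, q_4 = 5*50 + 43 = 293.

4/1, 29/7, 178/43, 207/50, 1213/293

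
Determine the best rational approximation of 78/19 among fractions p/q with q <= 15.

41/10

Expand x = 78/19 as a continued fraction with the Euclidean algorithm:
  78 = 4*19 + 2, so a_0 = 4.
  19 = 9*2 + 1, so a_1 = 9.
  2 = 2*1 + 0, so a_2 = 2.
so x = [4; 9, 2].
Convergents (p_i = a_i*p_{i-1} + p_{i-2}, q_i = a_i*q_{i-1} + q_{i-2} with p_{-2}=0, p_{-1}=1, q_{-2}=1, q_{-1}=0), until the denominator exceeds 15:
  i=0: a_0=4, p_0 = 4*1 + 0 = 4, q_0 = 4*0 + 1 = 1.
  i=1: a_1=9, p_1 = 9*4 + 1 = 37, q_1 = 9*1 + 0 = 9.
  i=2: a_2=2, p_2 = 2*37 + 4 = 78, q_2 = 2*9 + 1 = 19.
q_2 = 19 > 15, so the last convergent with denominator <= 15 is p_1/q_1 = 37/9.
The closest fraction with denominator <= 15 is either p_1/q_1 or the intermediate fraction (k*p_1 + p_0)/(k*q_1 + q_0) with the largest k >= 1 whose denominator stays <= 15; these approach x as k grows, and every other convergent or intermediate fraction in range is farther away.
Largest k: floor((15 - q_0)/q_1) = floor((15 - 1)/9) = 1.
That gives (1*37 + 4)/(1*9 + 1) = 41/10.
Compare the errors: |x - 37/9| = |78*9 - 37*19|/(19*9) = 1/171, and |x - 41/10| = |78*10 - 41*19|/(19*10) = 1/190.
Cross-multiplying, 1*171 = 171 < 190 = 1*190, so 1/190 is smaller: the intermediate fraction 41/10 is closer to x than 37/9.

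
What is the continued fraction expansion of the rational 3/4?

Run the Euclidean algorithm on 3 and 4; the successive quotients are the partial quotients a_0, a_1, ... (each step inverts the fractional part left over by the previous one):
  3 = 0*4 + 3, so a_0 = 0.
  4 = 1*3 + 1, so a_1 = 1.
  3 = 3*1 + 0, so a_2 = 3.
The remainder reaches 0 after 3 divisions, so the expansion has 3 partial quotients, read off in order.

[0; 1, 3]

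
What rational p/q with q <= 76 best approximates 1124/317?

Expand x = 1124/317 as a continued fraction with the Euclidean algorithm:
  1124 = 3*317 + 173, so a_0 = 3.
  317 = 1*173 + 144, so a_1 = 1.
  173 = 1*144 + 29, so a_2 = 1.
  144 = 4*29 + 28, so a_3 = 4.
  29 = 1*28 + 1, so a_4 = 1.
  28 = 28*1 + 0, so a_5 = 28.
so x = [3; 1, 1, 4, 1, 28].
Convergents (p_i = a_i*p_{i-1} + p_{i-2}, q_i = a_i*q_{i-1} + q_{i-2} with p_{-2}=0, p_{-1}=1, q_{-2}=1, q_{-1}=0), until the denominator exceeds 76:
  i=0: a_0=3, p_0 = 3*1 + 0 = 3, q_0 = 3*0 + 1 = 1.
  i=1: a_1=1, p_1 = 1*3 + 1 = 4, q_1 = 1*1 + 0 = 1.
  i=2: a_2=1, p_2 = 1*4 + 3 = 7, q_2 = 1*1 + 1 = 2.
  i=3: a_3=4, p_3 = 4*7 + 4 = 32, q_3 = 4*2 + 1 = 9.
  i=4: a_4=1, p_4 = 1*32 + 7 = 39, q_4 = 1*9 + 2 = 11.
  i=5: a_5=28, p_5 = 28*39 + 32 = 1124, q_5 = 28*11 + 9 = 317.
q_5 = 317 > 76, so the last convergent with denominator <= 76 is p_4/q_4 = 39/11.
The closest fraction with denominator <= 76 is either p_4/q_4 or the intermediate fraction (k*p_4 + p_3)/(k*q_4 + q_3) with the largest k >= 1 whose denominator stays <= 76; these approach x as k grows, and every other convergent or intermediate fraction in range is farther away.
Largest k: floor((76 - q_3)/q_4) = floor((76 - 9)/11) = 6.
That gives (6*39 + 32)/(6*11 + 9) = 266/75.
Compare the errors: |x - 39/11| = |1124*11 - 39*317|/(317*11) = 1/3487, and |x - 266/75| = |1124*75 - 266*317|/(317*75) = 22/23775.
Cross-multiplying, 1*23775 = 23775 < 76714 = 22*3487, so 1/3487 is smaller: the convergent 39/11 is closer to x than 266/75.

39/11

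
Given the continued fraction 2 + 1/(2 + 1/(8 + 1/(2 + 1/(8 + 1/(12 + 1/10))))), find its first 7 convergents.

Using the convergent recurrence p_i = a_i*p_{i-1} + p_{i-2}, q_i = a_i*q_{i-1} + q_{i-2} with p_{-2}=0, p_{-1}=1, q_{-2}=1, q_{-1}=0:
  i=0: a_0=2, p_0 = 2*1 + 0 = 2, q_0 = 2*0 + 1 = 1.
  i=1: a_1=2, p_1 = 2*2 + 1 = 5, q_1 = 2*1 + 0 = 2.
  i=2: a_2=8, p_2 = 8*5 + 2 = 42, q_2 = 8*2 + 1 = 17.
  i=3: a_3=2, p_3 = 2*42 + 5 = 89, q_3 = 2*17 + 2 = 36.
  i=4: a_4=8, p_4 = 8*89 + 42 = 754, q_4 = 8*36 + 17 = 305.
  i=5: a_5=12, p_5 = 12*754 + 89 = 9137, q_5 = 12*305 + 36 = 3696.
  i=6: a_6=10, p_6 = 10*9137 + 754 = 92124, q_6 = 10*3696 + 305 = 37265.

2/1, 5/2, 42/17, 89/36, 754/305, 9137/3696, 92124/37265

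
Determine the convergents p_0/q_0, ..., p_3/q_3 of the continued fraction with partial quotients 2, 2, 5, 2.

Using the convergent recurrence p_i = a_i*p_{i-1} + p_{i-2}, q_i = a_i*q_{i-1} + q_{i-2} with p_{-2}=0, p_{-1}=1, q_{-2}=1, q_{-1}=0:
  i=0: a_0=2, p_0 = 2*1 + 0 = 2, q_0 = 2*0 + 1 = 1.
  i=1: a_1=2, p_1 = 2*2 + 1 = 5, q_1 = 2*1 + 0 = 2.
  i=2: a_2=5, p_2 = 5*5 + 2 = 27, q_2 = 5*2 + 1 = 11.
  i=3: a_3=2, p_3 = 2*27 + 5 = 59, q_3 = 2*11 + 2 = 24.

2/1, 5/2, 27/11, 59/24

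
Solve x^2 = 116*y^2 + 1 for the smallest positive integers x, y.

(x, y) = (9801, 910)

First expand sqrt(116) as a continued fraction. With x_i = (sqrt(116) + m_i)/d_i and (m_0, d_0) = (0, 1): a_0 = floor(sqrt(116)) = 10, since 10^2 = 100 <= 116 < 121 = 11^2.
Iterate m_{i+1} = d_i*a_i - m_i, d_{i+1} = (116 - m_{i+1}^2)/d_i, a_{i+1} = floor((a_0 + m_{i+1})/d_{i+1}):
  m_1 = 1*10 - 0 = 10, d_1 = (116 - 10^2)/1 = 16/1 = 16, a_1 = floor((10 + 10)/16) = 1.
  m_2 = 16*1 - 10 = 6, d_2 = (116 - 6^2)/16 = 80/16 = 5, a_2 = floor((10 + 6)/5) = 3.
  m_3 = 5*3 - 6 = 9, d_3 = (116 - 9^2)/5 = 35/5 = 7, a_3 = floor((10 + 9)/7) = 2.
  m_4 = 7*2 - 9 = 5, d_4 = (116 - 5^2)/7 = 91/7 = 13, a_4 = floor((10 + 5)/13) = 1.
  m_5 = 13*1 - 5 = 8, d_5 = (116 - 8^2)/13 = 52/13 = 4, a_5 = floor((10 + 8)/4) = 4.
  m_6 = 4*4 - 8 = 8, d_6 = (116 - 8^2)/4 = 52/4 = 13, a_6 = floor((10 + 8)/13) = 1.
  m_7 = 13*1 - 8 = 5, d_7 = (116 - 5^2)/13 = 91/13 = 7, a_7 = floor((10 + 5)/7) = 2.
  m_8 = 7*2 - 5 = 9, d_8 = (116 - 9^2)/7 = 35/7 = 5, a_8 = floor((10 + 9)/5) = 3.
  m_9 = 5*3 - 9 = 6, d_9 = (116 - 6^2)/5 = 80/5 = 16, a_9 = floor((10 + 6)/16) = 1.
  m_10 = 16*1 - 6 = 10, d_10 = (116 - 10^2)/16 = 16/16 = 1, a_10 = floor((10 + 10)/1) = 20.
  m_11 = 1*20 - 10 = 10, d_11 = (116 - 10^2)/1 = 16/1 = 16: (m_11, d_11) = (m_1, d_1) = (10, 16), so from here the quotients repeat a_1, ..., a_10; the period length is 10.
So sqrt(116) = [10; (1, 3, 2, 1, 4, 1, 2, 3, 1, 20)] with period length k = 10.
k is even, so the fundamental solution of x^2 - 116y^2 = 1 is (p_{k-1}, q_{k-1}) = (p_9, q_9); compute convergents through index 9.
Convergents (p_i = a_i*p_{i-1} + p_{i-2}, q_i = a_i*q_{i-1} + q_{i-2} with p_{-2}=0, p_{-1}=1, q_{-2}=1, q_{-1}=0):
  i=0: a_0=10, p_0 = 10*1 + 0 = 10, q_0 = 10*0 + 1 = 1.
  i=1: a_1=1, p_1 = 1*10 + 1 = 11, q_1 = 1*1 + 0 = 1.
  i=2: a_2=3, p_2 = 3*11 + 10 = 43, q_2 = 3*1 + 1 = 4.
  i=3: a_3=2, p_3 = 2*43 + 11 = 97, q_3 = 2*4 + 1 = 9.
  i=4: a_4=1, p_4 = 1*97 + 43 = 140, q_4 = 1*9 + 4 = 13.
  i=5: a_5=4, p_5 = 4*140 + 97 = 657, q_5 = 4*13 + 9 = 61.
  i=6: a_6=1, p_6 = 1*657 + 140 = 797, q_6 = 1*61 + 13 = 74.
  i=7: a_7=2, p_7 = 2*797 + 657 = 2251, q_7 = 2*74 + 61 = 209.
  i=8: a_8=3, p_8 = 3*2251 + 797 = 7550, q_8 = 3*209 + 74 = 701.
  i=9: a_9=1, p_9 = 1*7550 + 2251 = 9801, q_9 = 1*701 + 209 = 910.
Check: 9801^2 - 116*910^2 = 96059601 - 96059600 = 1, so (x, y) = (9801, 910) solves the equation, and by the theorem it is the least positive solution.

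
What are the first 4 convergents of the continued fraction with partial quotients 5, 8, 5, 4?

Using the convergent recurrence p_i = a_i*p_{i-1} + p_{i-2}, q_i = a_i*q_{i-1} + q_{i-2} with p_{-2}=0, p_{-1}=1, q_{-2}=1, q_{-1}=0:
  i=0: a_0=5, p_0 = 5*1 + 0 = 5, q_0 = 5*0 + 1 = 1.
  i=1: a_1=8, p_1 = 8*5 + 1 = 41, q_1 = 8*1 + 0 = 8.
  i=2: a_2=5, p_2 = 5*41 + 5 = 210, q_2 = 5*8 + 1 = 41.
  i=3: a_3=4, p_3 = 4*210 + 41 = 881, q_3 = 4*41 + 8 = 172.

5/1, 41/8, 210/41, 881/172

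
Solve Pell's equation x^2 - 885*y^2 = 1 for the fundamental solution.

(x, y) = (119, 4)

First expand sqrt(885) as a continued fraction. With x_i = (sqrt(885) + m_i)/d_i and (m_0, d_0) = (0, 1): a_0 = floor(sqrt(885)) = 29, since 29^2 = 841 <= 885 < 900 = 30^2.
Iterate m_{i+1} = d_i*a_i - m_i, d_{i+1} = (885 - m_{i+1}^2)/d_i, a_{i+1} = floor((a_0 + m_{i+1})/d_{i+1}):
  m_1 = 1*29 - 0 = 29, d_1 = (885 - 29^2)/1 = 44/1 = 44, a_1 = floor((29 + 29)/44) = 1.
  m_2 = 44*1 - 29 = 15, d_2 = (885 - 15^2)/44 = 660/44 = 15, a_2 = floor((29 + 15)/15) = 2.
  m_3 = 15*2 - 15 = 15, d_3 = (885 - 15^2)/15 = 660/15 = 44, a_3 = floor((29 + 15)/44) = 1.
  m_4 = 44*1 - 15 = 29, d_4 = (885 - 29^2)/44 = 44/44 = 1, a_4 = floor((29 + 29)/1) = 58.
  m_5 = 1*58 - 29 = 29, d_5 = (885 - 29^2)/1 = 44/1 = 44: (m_5, d_5) = (m_1, d_1) = (29, 44), so from here the quotients repeat a_1, ..., a_4; the period length is 4.
So sqrt(885) = [29; (1, 2, 1, 58)] with period length k = 4.
k is even, so the fundamental solution of x^2 - 885y^2 = 1 is (p_{k-1}, q_{k-1}) = (p_3, q_3); compute convergents through index 3.
Convergents (p_i = a_i*p_{i-1} + p_{i-2}, q_i = a_i*q_{i-1} + q_{i-2} with p_{-2}=0, p_{-1}=1, q_{-2}=1, q_{-1}=0):
  i=0: a_0=29, p_0 = 29*1 + 0 = 29, q_0 = 29*0 + 1 = 1.
  i=1: a_1=1, p_1 = 1*29 + 1 = 30, q_1 = 1*1 + 0 = 1.
  i=2: a_2=2, p_2 = 2*30 + 29 = 89, q_2 = 2*1 + 1 = 3.
  i=3: a_3=1, p_3 = 1*89 + 30 = 119, q_3 = 1*3 + 1 = 4.
Check: 119^2 - 885*4^2 = 14161 - 14160 = 1, so (x, y) = (119, 4) solves the equation, and by the theorem it is the least positive solution.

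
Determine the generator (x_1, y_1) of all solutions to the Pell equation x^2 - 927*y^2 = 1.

(x, y) = (227528, 7473)

First expand sqrt(927) as a continued fraction. With x_i = (sqrt(927) + m_i)/d_i and (m_0, d_0) = (0, 1): a_0 = floor(sqrt(927)) = 30, since 30^2 = 900 <= 927 < 961 = 31^2.
Iterate m_{i+1} = d_i*a_i - m_i, d_{i+1} = (927 - m_{i+1}^2)/d_i, a_{i+1} = floor((a_0 + m_{i+1})/d_{i+1}):
  m_1 = 1*30 - 0 = 30, d_1 = (927 - 30^2)/1 = 27/1 = 27, a_1 = floor((30 + 30)/27) = 2.
  m_2 = 27*2 - 30 = 24, d_2 = (927 - 24^2)/27 = 351/27 = 13, a_2 = floor((30 + 24)/13) = 4.
  m_3 = 13*4 - 24 = 28, d_3 = (927 - 28^2)/13 = 143/13 = 11, a_3 = floor((30 + 28)/11) = 5.
  m_4 = 11*5 - 28 = 27, d_4 = (927 - 27^2)/11 = 198/11 = 18, a_4 = floor((30 + 27)/18) = 3.
  m_5 = 18*3 - 27 = 27, d_5 = (927 - 27^2)/18 = 198/18 = 11, a_5 = floor((30 + 27)/11) = 5.
  m_6 = 11*5 - 27 = 28, d_6 = (927 - 28^2)/11 = 143/11 = 13, a_6 = floor((30 + 28)/13) = 4.
  m_7 = 13*4 - 28 = 24, d_7 = (927 - 24^2)/13 = 351/13 = 27, a_7 = floor((30 + 24)/27) = 2.
  m_8 = 27*2 - 24 = 30, d_8 = (927 - 30^2)/27 = 27/27 = 1, a_8 = floor((30 + 30)/1) = 60.
  m_9 = 1*60 - 30 = 30, d_9 = (927 - 30^2)/1 = 27/1 = 27: (m_9, d_9) = (m_1, d_1) = (30, 27), so from here the quotients repeat a_1, ..., a_8; the period length is 8.
So sqrt(927) = [30; (2, 4, 5, 3, 5, 4, 2, 60)] with period length k = 8.
k is even, so the fundamental solution of x^2 - 927y^2 = 1 is (p_{k-1}, q_{k-1}) = (p_7, q_7); compute convergents through index 7.
Convergents (p_i = a_i*p_{i-1} + p_{i-2}, q_i = a_i*q_{i-1} + q_{i-2} with p_{-2}=0, p_{-1}=1, q_{-2}=1, q_{-1}=0):
  i=0: a_0=30, p_0 = 30*1 + 0 = 30, q_0 = 30*0 + 1 = 1.
  i=1: a_1=2, p_1 = 2*30 + 1 = 61, q_1 = 2*1 + 0 = 2.
  i=2: a_2=4, p_2 = 4*61 + 30 = 274, q_2 = 4*2 + 1 = 9.
  i=3: a_3=5, p_3 = 5*274 + 61 = 1431, q_3 = 5*9 + 2 = 47.
  i=4: a_4=3, p_4 = 3*1431 + 274 = 4567, q_4 = 3*47 + 9 = 150.
  i=5: a_5=5, p_5 = 5*4567 + 1431 = 24266, q_5 = 5*150 + 47 = 797.
  i=6: a_6=4, p_6 = 4*24266 + 4567 = 101631, q_6 = 4*797 + 150 = 3338.
  i=7: a_7=2, p_7 = 2*101631 + 24266 = 227528, q_7 = 2*3338 + 797 = 7473.
Check: 227528^2 - 927*7473^2 = 51768990784 - 51768990783 = 1, so (x, y) = (227528, 7473) solves the equation, and by the theorem it is the least positive solution.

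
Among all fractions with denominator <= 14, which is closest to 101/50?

2/1

Expand x = 101/50 as a continued fraction with the Euclidean algorithm:
  101 = 2*50 + 1, so a_0 = 2.
  50 = 50*1 + 0, so a_1 = 50.
so x = [2; 50].
Convergents (p_i = a_i*p_{i-1} + p_{i-2}, q_i = a_i*q_{i-1} + q_{i-2} with p_{-2}=0, p_{-1}=1, q_{-2}=1, q_{-1}=0), until the denominator exceeds 14:
  i=0: a_0=2, p_0 = 2*1 + 0 = 2, q_0 = 2*0 + 1 = 1.
  i=1: a_1=50, p_1 = 50*2 + 1 = 101, q_1 = 50*1 + 0 = 50.
q_1 = 50 > 14, so the last convergent with denominator <= 14 is p_0/q_0 = 2/1.
The closest fraction with denominator <= 14 is either p_0/q_0 or the intermediate fraction (k*p_0 + p_{-1})/(k*q_0 + q_{-1}) with the largest k >= 1 whose denominator stays <= 14; these approach x as k grows, and every other convergent or intermediate fraction in range is farther away.
Largest k: floor((14 - q_{-1})/q_0) = floor((14 - 0)/1) = 14 (using the seeds p_{-1} = 1, q_{-1} = 0).
That gives (14*2 + 1)/(14*1 + 0) = 29/14.
Compare the errors: |x - 2/1| = |101*1 - 2*50|/(50*1) = 1/50, and |x - 29/14| = |101*14 - 29*50|/(50*14) = 36/700.
Cross-multiplying, 1*700 = 700 < 1800 = 36*50, so 1/50 is smaller: the convergent 2/1 is closer to x than 29/14.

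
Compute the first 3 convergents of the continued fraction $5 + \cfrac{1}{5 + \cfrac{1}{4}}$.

5/1, 26/5, 109/21

Using the convergent recurrence p_i = a_i*p_{i-1} + p_{i-2}, q_i = a_i*q_{i-1} + q_{i-2} with p_{-2}=0, p_{-1}=1, q_{-2}=1, q_{-1}=0:
  i=0: a_0=5, p_0 = 5*1 + 0 = 5, q_0 = 5*0 + 1 = 1.
  i=1: a_1=5, p_1 = 5*5 + 1 = 26, q_1 = 5*1 + 0 = 5.
  i=2: a_2=4, p_2 = 4*26 + 5 = 109, q_2 = 4*5 + 1 = 21.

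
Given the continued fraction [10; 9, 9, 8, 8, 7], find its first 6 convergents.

Using the convergent recurrence p_i = a_i*p_{i-1} + p_{i-2}, q_i = a_i*q_{i-1} + q_{i-2} with p_{-2}=0, p_{-1}=1, q_{-2}=1, q_{-1}=0:
  i=0: a_0=10, p_0 = 10*1 + 0 = 10, q_0 = 10*0 + 1 = 1.
  i=1: a_1=9, p_1 = 9*10 + 1 = 91, q_1 = 9*1 + 0 = 9.
  i=2: a_2=9, p_2 = 9*91 + 10 = 829, q_2 = 9*9 + 1 = 82.
  i=3: a_3=8, p_3 = 8*829 + 91 = 6723, q_3 = 8*82 + 9 = 665.
  i=4: a_4=8, p_4 = 8*6723 + 829 = 54613, q_4 = 8*665 + 82 = 5402.
  i=5: a_5=7, p_5 = 7*54613 + 6723 = 389014, q_5 = 7*5402 + 665 = 38479.

10/1, 91/9, 829/82, 6723/665, 54613/5402, 389014/38479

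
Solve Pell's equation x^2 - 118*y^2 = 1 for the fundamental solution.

(x, y) = (306917, 28254)

First expand sqrt(118) as a continued fraction. With x_i = (sqrt(118) + m_i)/d_i and (m_0, d_0) = (0, 1): a_0 = floor(sqrt(118)) = 10, since 10^2 = 100 <= 118 < 121 = 11^2.
Iterate m_{i+1} = d_i*a_i - m_i, d_{i+1} = (118 - m_{i+1}^2)/d_i, a_{i+1} = floor((a_0 + m_{i+1})/d_{i+1}):
  m_1 = 1*10 - 0 = 10, d_1 = (118 - 10^2)/1 = 18/1 = 18, a_1 = floor((10 + 10)/18) = 1.
  m_2 = 18*1 - 10 = 8, d_2 = (118 - 8^2)/18 = 54/18 = 3, a_2 = floor((10 + 8)/3) = 6.
  m_3 = 3*6 - 8 = 10, d_3 = (118 - 10^2)/3 = 18/3 = 6, a_3 = floor((10 + 10)/6) = 3.
  m_4 = 6*3 - 10 = 8, d_4 = (118 - 8^2)/6 = 54/6 = 9, a_4 = floor((10 + 8)/9) = 2.
  m_5 = 9*2 - 8 = 10, d_5 = (118 - 10^2)/9 = 18/9 = 2, a_5 = floor((10 + 10)/2) = 10.
  m_6 = 2*10 - 10 = 10, d_6 = (118 - 10^2)/2 = 18/2 = 9, a_6 = floor((10 + 10)/9) = 2.
  m_7 = 9*2 - 10 = 8, d_7 = (118 - 8^2)/9 = 54/9 = 6, a_7 = floor((10 + 8)/6) = 3.
  m_8 = 6*3 - 8 = 10, d_8 = (118 - 10^2)/6 = 18/6 = 3, a_8 = floor((10 + 10)/3) = 6.
  m_9 = 3*6 - 10 = 8, d_9 = (118 - 8^2)/3 = 54/3 = 18, a_9 = floor((10 + 8)/18) = 1.
  m_10 = 18*1 - 8 = 10, d_10 = (118 - 10^2)/18 = 18/18 = 1, a_10 = floor((10 + 10)/1) = 20.
  m_11 = 1*20 - 10 = 10, d_11 = (118 - 10^2)/1 = 18/1 = 18: (m_11, d_11) = (m_1, d_1) = (10, 18), so from here the quotients repeat a_1, ..., a_10; the period length is 10.
So sqrt(118) = [10; (1, 6, 3, 2, 10, 2, 3, 6, 1, 20)] with period length k = 10.
k is even, so the fundamental solution of x^2 - 118y^2 = 1 is (p_{k-1}, q_{k-1}) = (p_9, q_9); compute convergents through index 9.
Convergents (p_i = a_i*p_{i-1} + p_{i-2}, q_i = a_i*q_{i-1} + q_{i-2} with p_{-2}=0, p_{-1}=1, q_{-2}=1, q_{-1}=0):
  i=0: a_0=10, p_0 = 10*1 + 0 = 10, q_0 = 10*0 + 1 = 1.
  i=1: a_1=1, p_1 = 1*10 + 1 = 11, q_1 = 1*1 + 0 = 1.
  i=2: a_2=6, p_2 = 6*11 + 10 = 76, q_2 = 6*1 + 1 = 7.
  i=3: a_3=3, p_3 = 3*76 + 11 = 239, q_3 = 3*7 + 1 = 22.
  i=4: a_4=2, p_4 = 2*239 + 76 = 554, q_4 = 2*22 + 7 = 51.
  i=5: a_5=10, p_5 = 10*554 + 239 = 5779, q_5 = 10*51 + 22 = 532.
  i=6: a_6=2, p_6 = 2*5779 + 554 = 12112, q_6 = 2*532 + 51 = 1115.
  i=7: a_7=3, p_7 = 3*12112 + 5779 = 42115, q_7 = 3*1115 + 532 = 3877.
  i=8: a_8=6, p_8 = 6*42115 + 12112 = 264802, q_8 = 6*3877 + 1115 = 24377.
  i=9: a_9=1, p_9 = 1*264802 + 42115 = 306917, q_9 = 1*24377 + 3877 = 28254.
Check: 306917^2 - 118*28254^2 = 94198044889 - 94198044888 = 1, so (x, y) = (306917, 28254) solves the equation, and by the theorem it is the least positive solution.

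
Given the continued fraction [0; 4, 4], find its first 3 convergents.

Using the convergent recurrence p_i = a_i*p_{i-1} + p_{i-2}, q_i = a_i*q_{i-1} + q_{i-2} with p_{-2}=0, p_{-1}=1, q_{-2}=1, q_{-1}=0:
  i=0: a_0=0, p_0 = 0*1 + 0 = 0, q_0 = 0*0 + 1 = 1.
  i=1: a_1=4, p_1 = 4*0 + 1 = 1, q_1 = 4*1 + 0 = 4.
  i=2: a_2=4, p_2 = 4*1 + 0 = 4, q_2 = 4*4 + 1 = 17.

0/1, 1/4, 4/17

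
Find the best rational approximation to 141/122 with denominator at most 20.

Expand x = 141/122 as a continued fraction with the Euclidean algorithm:
  141 = 1*122 + 19, so a_0 = 1.
  122 = 6*19 + 8, so a_1 = 6.
  19 = 2*8 + 3, so a_2 = 2.
  8 = 2*3 + 2, so a_3 = 2.
  3 = 1*2 + 1, so a_4 = 1.
  2 = 2*1 + 0, so a_5 = 2.
so x = [1; 6, 2, 2, 1, 2].
Convergents (p_i = a_i*p_{i-1} + p_{i-2}, q_i = a_i*q_{i-1} + q_{i-2} with p_{-2}=0, p_{-1}=1, q_{-2}=1, q_{-1}=0), until the denominator exceeds 20:
  i=0: a_0=1, p_0 = 1*1 + 0 = 1, q_0 = 1*0 + 1 = 1.
  i=1: a_1=6, p_1 = 6*1 + 1 = 7, q_1 = 6*1 + 0 = 6.
  i=2: a_2=2, p_2 = 2*7 + 1 = 15, q_2 = 2*6 + 1 = 13.
  i=3: a_3=2, p_3 = 2*15 + 7 = 37, q_3 = 2*13 + 6 = 32.
q_3 = 32 > 20, so the last convergent with denominator <= 20 is p_2/q_2 = 15/13.
The closest fraction with denominator <= 20 is either p_2/q_2 or the intermediate fraction (k*p_2 + p_1)/(k*q_2 + q_1) with the largest k >= 1 whose denominator stays <= 20; these approach x as k grows, and every other convergent or intermediate fraction in range is farther away.
Largest k: floor((20 - q_1)/q_2) = floor((20 - 6)/13) = 1.
That gives (1*15 + 7)/(1*13 + 6) = 22/19.
Compare the errors: |x - 15/13| = |141*13 - 15*122|/(122*13) = 3/1586, and |x - 22/19| = |141*19 - 22*122|/(122*19) = 5/2318.
Cross-multiplying, 3*2318 = 6954 < 7930 = 5*1586, so 3/1586 is smaller: the convergent 15/13 is closer to x than 22/19.

15/13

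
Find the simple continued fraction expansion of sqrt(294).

[17; (6, 1, 4, 1, 6, 34)]

Write x_i = (sqrt(294) + m_i)/d_i with (m_0, d_0) = (0, 1). a_0 = floor(sqrt(294)) = 17, since 17^2 = 289 <= 294 < 324 = 18^2.
Iterate m_{i+1} = d_i*a_i - m_i, d_{i+1} = (294 - m_{i+1}^2)/d_i, a_{i+1} = floor((a_0 + m_{i+1})/d_{i+1}):
  m_1 = 1*17 - 0 = 17, d_1 = (294 - 17^2)/1 = 5/1 = 5, a_1 = floor((17 + 17)/5) = 6.
  m_2 = 5*6 - 17 = 13, d_2 = (294 - 13^2)/5 = 125/5 = 25, a_2 = floor((17 + 13)/25) = 1.
  m_3 = 25*1 - 13 = 12, d_3 = (294 - 12^2)/25 = 150/25 = 6, a_3 = floor((17 + 12)/6) = 4.
  m_4 = 6*4 - 12 = 12, d_4 = (294 - 12^2)/6 = 150/6 = 25, a_4 = floor((17 + 12)/25) = 1.
  m_5 = 25*1 - 12 = 13, d_5 = (294 - 13^2)/25 = 125/25 = 5, a_5 = floor((17 + 13)/5) = 6.
  m_6 = 5*6 - 13 = 17, d_6 = (294 - 17^2)/5 = 5/5 = 1, a_6 = floor((17 + 17)/1) = 34.
  m_7 = 1*34 - 17 = 17, d_7 = (294 - 17^2)/1 = 5/1 = 5: (m_7, d_7) = (m_1, d_1) = (17, 5), so from here the quotients repeat a_1, ..., a_6; the period length is 6.
Hence the expansion of sqrt(294) is a_0 = 17 followed by the repeating block 6, 1, 4, 1, 6, 34 (period 6).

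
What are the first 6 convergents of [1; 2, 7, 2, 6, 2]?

1/1, 3/2, 22/15, 47/32, 304/207, 655/446

Using the convergent recurrence p_i = a_i*p_{i-1} + p_{i-2}, q_i = a_i*q_{i-1} + q_{i-2} with p_{-2}=0, p_{-1}=1, q_{-2}=1, q_{-1}=0:
  i=0: a_0=1, p_0 = 1*1 + 0 = 1, q_0 = 1*0 + 1 = 1.
  i=1: a_1=2, p_1 = 2*1 + 1 = 3, q_1 = 2*1 + 0 = 2.
  i=2: a_2=7, p_2 = 7*3 + 1 = 22, q_2 = 7*2 + 1 = 15.
  i=3: a_3=2, p_3 = 2*22 + 3 = 47, q_3 = 2*15 + 2 = 32.
  i=4: a_4=6, p_4 = 6*47 + 22 = 304, q_4 = 6*32 + 15 = 207.
  i=5: a_5=2, p_5 = 2*304 + 47 = 655, q_5 = 2*207 + 32 = 446.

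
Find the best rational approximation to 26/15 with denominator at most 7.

Expand x = 26/15 as a continued fraction with the Euclidean algorithm:
  26 = 1*15 + 11, so a_0 = 1.
  15 = 1*11 + 4, so a_1 = 1.
  11 = 2*4 + 3, so a_2 = 2.
  4 = 1*3 + 1, so a_3 = 1.
  3 = 3*1 + 0, so a_4 = 3.
so x = [1; 1, 2, 1, 3].
Convergents (p_i = a_i*p_{i-1} + p_{i-2}, q_i = a_i*q_{i-1} + q_{i-2} with p_{-2}=0, p_{-1}=1, q_{-2}=1, q_{-1}=0), until the denominator exceeds 7:
  i=0: a_0=1, p_0 = 1*1 + 0 = 1, q_0 = 1*0 + 1 = 1.
  i=1: a_1=1, p_1 = 1*1 + 1 = 2, q_1 = 1*1 + 0 = 1.
  i=2: a_2=2, p_2 = 2*2 + 1 = 5, q_2 = 2*1 + 1 = 3.
  i=3: a_3=1, p_3 = 1*5 + 2 = 7, q_3 = 1*3 + 1 = 4.
  i=4: a_4=3, p_4 = 3*7 + 5 = 26, q_4 = 3*4 + 3 = 15.
q_4 = 15 > 7, so the last convergent with denominator <= 7 is p_3/q_3 = 7/4.
The closest fraction with denominator <= 7 is either p_3/q_3 or the intermediate fraction (k*p_3 + p_2)/(k*q_3 + q_2) with the largest k >= 1 whose denominator stays <= 7; these approach x as k grows, and every other convergent or intermediate fraction in range is farther away.
Largest k: floor((7 - q_2)/q_3) = floor((7 - 3)/4) = 1.
That gives (1*7 + 5)/(1*4 + 3) = 12/7.
Compare the errors: |x - 7/4| = |26*4 - 7*15|/(15*4) = 1/60, and |x - 12/7| = |26*7 - 12*15|/(15*7) = 2/105.
Cross-multiplying, 1*105 = 105 < 120 = 2*60, so 1/60 is smaller: the convergent 7/4 is closer to x than 12/7.

7/4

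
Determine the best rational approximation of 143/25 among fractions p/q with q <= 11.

Expand x = 143/25 as a continued fraction with the Euclidean algorithm:
  143 = 5*25 + 18, so a_0 = 5.
  25 = 1*18 + 7, so a_1 = 1.
  18 = 2*7 + 4, so a_2 = 2.
  7 = 1*4 + 3, so a_3 = 1.
  4 = 1*3 + 1, so a_4 = 1.
  3 = 3*1 + 0, so a_5 = 3.
so x = [5; 1, 2, 1, 1, 3].
Convergents (p_i = a_i*p_{i-1} + p_{i-2}, q_i = a_i*q_{i-1} + q_{i-2} with p_{-2}=0, p_{-1}=1, q_{-2}=1, q_{-1}=0), until the denominator exceeds 11:
  i=0: a_0=5, p_0 = 5*1 + 0 = 5, q_0 = 5*0 + 1 = 1.
  i=1: a_1=1, p_1 = 1*5 + 1 = 6, q_1 = 1*1 + 0 = 1.
  i=2: a_2=2, p_2 = 2*6 + 5 = 17, q_2 = 2*1 + 1 = 3.
  i=3: a_3=1, p_3 = 1*17 + 6 = 23, q_3 = 1*3 + 1 = 4.
  i=4: a_4=1, p_4 = 1*23 + 17 = 40, q_4 = 1*4 + 3 = 7.
  i=5: a_5=3, p_5 = 3*40 + 23 = 143, q_5 = 3*7 + 4 = 25.
q_5 = 25 > 11, so the last convergent with denominator <= 11 is p_4/q_4 = 40/7.
The closest fraction with denominator <= 11 is either p_4/q_4 or the intermediate fraction (k*p_4 + p_3)/(k*q_4 + q_3) with the largest k >= 1 whose denominator stays <= 11; these approach x as k grows, and every other convergent or intermediate fraction in range is farther away.
Largest k: floor((11 - q_3)/q_4) = floor((11 - 4)/7) = 1.
That gives (1*40 + 23)/(1*7 + 4) = 63/11.
Compare the errors: |x - 40/7| = |143*7 - 40*25|/(25*7) = 1/175, and |x - 63/11| = |143*11 - 63*25|/(25*11) = 2/275.
Cross-multiplying, 1*275 = 275 < 350 = 2*175, so 1/175 is smaller: the convergent 40/7 is closer to x than 63/11.

40/7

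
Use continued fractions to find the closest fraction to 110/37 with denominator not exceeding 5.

Expand x = 110/37 as a continued fraction with the Euclidean algorithm:
  110 = 2*37 + 36, so a_0 = 2.
  37 = 1*36 + 1, so a_1 = 1.
  36 = 36*1 + 0, so a_2 = 36.
so x = [2; 1, 36].
Convergents (p_i = a_i*p_{i-1} + p_{i-2}, q_i = a_i*q_{i-1} + q_{i-2} with p_{-2}=0, p_{-1}=1, q_{-2}=1, q_{-1}=0), until the denominator exceeds 5:
  i=0: a_0=2, p_0 = 2*1 + 0 = 2, q_0 = 2*0 + 1 = 1.
  i=1: a_1=1, p_1 = 1*2 + 1 = 3, q_1 = 1*1 + 0 = 1.
  i=2: a_2=36, p_2 = 36*3 + 2 = 110, q_2 = 36*1 + 1 = 37.
q_2 = 37 > 5, so the last convergent with denominator <= 5 is p_1/q_1 = 3/1.
The closest fraction with denominator <= 5 is either p_1/q_1 or the intermediate fraction (k*p_1 + p_0)/(k*q_1 + q_0) with the largest k >= 1 whose denominator stays <= 5; these approach x as k grows, and every other convergent or intermediate fraction in range is farther away.
Largest k: floor((5 - q_0)/q_1) = floor((5 - 1)/1) = 4.
That gives (4*3 + 2)/(4*1 + 1) = 14/5.
Compare the errors: |x - 3/1| = |110*1 - 3*37|/(37*1) = 1/37, and |x - 14/5| = |110*5 - 14*37|/(37*5) = 32/185.
Cross-multiplying, 1*185 = 185 < 1184 = 32*37, so 1/37 is smaller: the convergent 3/1 is closer to x than 14/5.

3/1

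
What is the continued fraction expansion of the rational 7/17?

[0; 2, 2, 3]

Run the Euclidean algorithm on 7 and 17; the successive quotients are the partial quotients a_0, a_1, ... (each step inverts the fractional part left over by the previous one):
  7 = 0*17 + 7, so a_0 = 0.
  17 = 2*7 + 3, so a_1 = 2.
  7 = 2*3 + 1, so a_2 = 2.
  3 = 3*1 + 0, so a_3 = 3.
The remainder reaches 0 after 4 divisions, so the expansion has 4 partial quotients, read off in order.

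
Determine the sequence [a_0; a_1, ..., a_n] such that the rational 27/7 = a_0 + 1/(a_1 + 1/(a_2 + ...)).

Run the Euclidean algorithm on 27 and 7; the successive quotients are the partial quotients a_0, a_1, ... (each step inverts the fractional part left over by the previous one):
  27 = 3*7 + 6, so a_0 = 3.
  7 = 1*6 + 1, so a_1 = 1.
  6 = 6*1 + 0, so a_2 = 6.
The remainder reaches 0 after 3 divisions, so the expansion has 3 partial quotients, read off in order.

[3; 1, 6]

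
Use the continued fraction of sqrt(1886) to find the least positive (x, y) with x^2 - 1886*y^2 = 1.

(x, y) = (92415, 2128)

First expand sqrt(1886) as a continued fraction. With x_i = (sqrt(1886) + m_i)/d_i and (m_0, d_0) = (0, 1): a_0 = floor(sqrt(1886)) = 43, since 43^2 = 1849 <= 1886 < 1936 = 44^2.
Iterate m_{i+1} = d_i*a_i - m_i, d_{i+1} = (1886 - m_{i+1}^2)/d_i, a_{i+1} = floor((a_0 + m_{i+1})/d_{i+1}):
  m_1 = 1*43 - 0 = 43, d_1 = (1886 - 43^2)/1 = 37/1 = 37, a_1 = floor((43 + 43)/37) = 2.
  m_2 = 37*2 - 43 = 31, d_2 = (1886 - 31^2)/37 = 925/37 = 25, a_2 = floor((43 + 31)/25) = 2.
  m_3 = 25*2 - 31 = 19, d_3 = (1886 - 19^2)/25 = 1525/25 = 61, a_3 = floor((43 + 19)/61) = 1.
  m_4 = 61*1 - 19 = 42, d_4 = (1886 - 42^2)/61 = 122/61 = 2, a_4 = floor((43 + 42)/2) = 42.
  m_5 = 2*42 - 42 = 42, d_5 = (1886 - 42^2)/2 = 122/2 = 61, a_5 = floor((43 + 42)/61) = 1.
  m_6 = 61*1 - 42 = 19, d_6 = (1886 - 19^2)/61 = 1525/61 = 25, a_6 = floor((43 + 19)/25) = 2.
  m_7 = 25*2 - 19 = 31, d_7 = (1886 - 31^2)/25 = 925/25 = 37, a_7 = floor((43 + 31)/37) = 2.
  m_8 = 37*2 - 31 = 43, d_8 = (1886 - 43^2)/37 = 37/37 = 1, a_8 = floor((43 + 43)/1) = 86.
  m_9 = 1*86 - 43 = 43, d_9 = (1886 - 43^2)/1 = 37/1 = 37: (m_9, d_9) = (m_1, d_1) = (43, 37), so from here the quotients repeat a_1, ..., a_8; the period length is 8.
So sqrt(1886) = [43; (2, 2, 1, 42, 1, 2, 2, 86)] with period length k = 8.
k is even, so the fundamental solution of x^2 - 1886y^2 = 1 is (p_{k-1}, q_{k-1}) = (p_7, q_7); compute convergents through index 7.
Convergents (p_i = a_i*p_{i-1} + p_{i-2}, q_i = a_i*q_{i-1} + q_{i-2} with p_{-2}=0, p_{-1}=1, q_{-2}=1, q_{-1}=0):
  i=0: a_0=43, p_0 = 43*1 + 0 = 43, q_0 = 43*0 + 1 = 1.
  i=1: a_1=2, p_1 = 2*43 + 1 = 87, q_1 = 2*1 + 0 = 2.
  i=2: a_2=2, p_2 = 2*87 + 43 = 217, q_2 = 2*2 + 1 = 5.
  i=3: a_3=1, p_3 = 1*217 + 87 = 304, q_3 = 1*5 + 2 = 7.
  i=4: a_4=42, p_4 = 42*304 + 217 = 12985, q_4 = 42*7 + 5 = 299.
  i=5: a_5=1, p_5 = 1*12985 + 304 = 13289, q_5 = 1*299 + 7 = 306.
  i=6: a_6=2, p_6 = 2*13289 + 12985 = 39563, q_6 = 2*306 + 299 = 911.
  i=7: a_7=2, p_7 = 2*39563 + 13289 = 92415, q_7 = 2*911 + 306 = 2128.
Check: 92415^2 - 1886*2128^2 = 8540532225 - 8540532224 = 1, so (x, y) = (92415, 2128) solves the equation, and by the theorem it is the least positive solution.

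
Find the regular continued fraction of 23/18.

Run the Euclidean algorithm on 23 and 18; the successive quotients are the partial quotients a_0, a_1, ... (each step inverts the fractional part left over by the previous one):
  23 = 1*18 + 5, so a_0 = 1.
  18 = 3*5 + 3, so a_1 = 3.
  5 = 1*3 + 2, so a_2 = 1.
  3 = 1*2 + 1, so a_3 = 1.
  2 = 2*1 + 0, so a_4 = 2.
The remainder reaches 0 after 5 divisions, so the expansion has 5 partial quotients, read off in order.

[1; 3, 1, 1, 2]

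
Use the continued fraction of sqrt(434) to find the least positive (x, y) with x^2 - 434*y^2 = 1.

(x, y) = (125, 6)

First expand sqrt(434) as a continued fraction. With x_i = (sqrt(434) + m_i)/d_i and (m_0, d_0) = (0, 1): a_0 = floor(sqrt(434)) = 20, since 20^2 = 400 <= 434 < 441 = 21^2.
Iterate m_{i+1} = d_i*a_i - m_i, d_{i+1} = (434 - m_{i+1}^2)/d_i, a_{i+1} = floor((a_0 + m_{i+1})/d_{i+1}):
  m_1 = 1*20 - 0 = 20, d_1 = (434 - 20^2)/1 = 34/1 = 34, a_1 = floor((20 + 20)/34) = 1.
  m_2 = 34*1 - 20 = 14, d_2 = (434 - 14^2)/34 = 238/34 = 7, a_2 = floor((20 + 14)/7) = 4.
  m_3 = 7*4 - 14 = 14, d_3 = (434 - 14^2)/7 = 238/7 = 34, a_3 = floor((20 + 14)/34) = 1.
  m_4 = 34*1 - 14 = 20, d_4 = (434 - 20^2)/34 = 34/34 = 1, a_4 = floor((20 + 20)/1) = 40.
  m_5 = 1*40 - 20 = 20, d_5 = (434 - 20^2)/1 = 34/1 = 34: (m_5, d_5) = (m_1, d_1) = (20, 34), so from here the quotients repeat a_1, ..., a_4; the period length is 4.
So sqrt(434) = [20; (1, 4, 1, 40)] with period length k = 4.
k is even, so the fundamental solution of x^2 - 434y^2 = 1 is (p_{k-1}, q_{k-1}) = (p_3, q_3); compute convergents through index 3.
Convergents (p_i = a_i*p_{i-1} + p_{i-2}, q_i = a_i*q_{i-1} + q_{i-2} with p_{-2}=0, p_{-1}=1, q_{-2}=1, q_{-1}=0):
  i=0: a_0=20, p_0 = 20*1 + 0 = 20, q_0 = 20*0 + 1 = 1.
  i=1: a_1=1, p_1 = 1*20 + 1 = 21, q_1 = 1*1 + 0 = 1.
  i=2: a_2=4, p_2 = 4*21 + 20 = 104, q_2 = 4*1 + 1 = 5.
  i=3: a_3=1, p_3 = 1*104 + 21 = 125, q_3 = 1*5 + 1 = 6.
Check: 125^2 - 434*6^2 = 15625 - 15624 = 1, so (x, y) = (125, 6) solves the equation, and by the theorem it is the least positive solution.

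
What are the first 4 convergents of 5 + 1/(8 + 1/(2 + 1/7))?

5/1, 41/8, 87/17, 650/127

Using the convergent recurrence p_i = a_i*p_{i-1} + p_{i-2}, q_i = a_i*q_{i-1} + q_{i-2} with p_{-2}=0, p_{-1}=1, q_{-2}=1, q_{-1}=0:
  i=0: a_0=5, p_0 = 5*1 + 0 = 5, q_0 = 5*0 + 1 = 1.
  i=1: a_1=8, p_1 = 8*5 + 1 = 41, q_1 = 8*1 + 0 = 8.
  i=2: a_2=2, p_2 = 2*41 + 5 = 87, q_2 = 2*8 + 1 = 17.
  i=3: a_3=7, p_3 = 7*87 + 41 = 650, q_3 = 7*17 + 8 = 127.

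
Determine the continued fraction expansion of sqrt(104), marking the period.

Write x_i = (sqrt(104) + m_i)/d_i with (m_0, d_0) = (0, 1). a_0 = floor(sqrt(104)) = 10, since 10^2 = 100 <= 104 < 121 = 11^2.
Iterate m_{i+1} = d_i*a_i - m_i, d_{i+1} = (104 - m_{i+1}^2)/d_i, a_{i+1} = floor((a_0 + m_{i+1})/d_{i+1}):
  m_1 = 1*10 - 0 = 10, d_1 = (104 - 10^2)/1 = 4/1 = 4, a_1 = floor((10 + 10)/4) = 5.
  m_2 = 4*5 - 10 = 10, d_2 = (104 - 10^2)/4 = 4/4 = 1, a_2 = floor((10 + 10)/1) = 20.
  m_3 = 1*20 - 10 = 10, d_3 = (104 - 10^2)/1 = 4/1 = 4: (m_3, d_3) = (m_1, d_1) = (10, 4), so from here the quotients repeat a_1, a_2; the period length is 2.
Hence the expansion of sqrt(104) is a_0 = 10 followed by the repeating block 5, 20 (period 2).

[10; (5, 20)]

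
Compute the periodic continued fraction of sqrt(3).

Write x_i = (sqrt(3) + m_i)/d_i with (m_0, d_0) = (0, 1). a_0 = floor(sqrt(3)) = 1, since 1^2 = 1 <= 3 < 4 = 2^2.
Iterate m_{i+1} = d_i*a_i - m_i, d_{i+1} = (3 - m_{i+1}^2)/d_i, a_{i+1} = floor((a_0 + m_{i+1})/d_{i+1}):
  m_1 = 1*1 - 0 = 1, d_1 = (3 - 1^2)/1 = 2/1 = 2, a_1 = floor((1 + 1)/2) = 1.
  m_2 = 2*1 - 1 = 1, d_2 = (3 - 1^2)/2 = 2/2 = 1, a_2 = floor((1 + 1)/1) = 2.
  m_3 = 1*2 - 1 = 1, d_3 = (3 - 1^2)/1 = 2/1 = 2: (m_3, d_3) = (m_1, d_1) = (1, 2), so from here the quotients repeat a_1, a_2; the period length is 2.
Hence the expansion of sqrt(3) is a_0 = 1 followed by the repeating block 1, 2 (period 2).

[1; (1, 2)]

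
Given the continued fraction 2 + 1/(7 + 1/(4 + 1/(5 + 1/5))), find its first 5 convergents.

2/1, 15/7, 62/29, 325/152, 1687/789

Using the convergent recurrence p_i = a_i*p_{i-1} + p_{i-2}, q_i = a_i*q_{i-1} + q_{i-2} with p_{-2}=0, p_{-1}=1, q_{-2}=1, q_{-1}=0:
  i=0: a_0=2, p_0 = 2*1 + 0 = 2, q_0 = 2*0 + 1 = 1.
  i=1: a_1=7, p_1 = 7*2 + 1 = 15, q_1 = 7*1 + 0 = 7.
  i=2: a_2=4, p_2 = 4*15 + 2 = 62, q_2 = 4*7 + 1 = 29.
  i=3: a_3=5, p_3 = 5*62 + 15 = 325, q_3 = 5*29 + 7 = 152.
  i=4: a_4=5, p_4 = 5*325 + 62 = 1687, q_4 = 5*152 + 29 = 789.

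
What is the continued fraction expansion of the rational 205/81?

[2; 1, 1, 7, 1, 1, 2]

Run the Euclidean algorithm on 205 and 81; the successive quotients are the partial quotients a_0, a_1, ... (each step inverts the fractional part left over by the previous one):
  205 = 2*81 + 43, so a_0 = 2.
  81 = 1*43 + 38, so a_1 = 1.
  43 = 1*38 + 5, so a_2 = 1.
  38 = 7*5 + 3, so a_3 = 7.
  5 = 1*3 + 2, so a_4 = 1.
  3 = 1*2 + 1, so a_5 = 1.
  2 = 2*1 + 0, so a_6 = 2.
The remainder reaches 0 after 7 divisions, so the expansion has 7 partial quotients, read off in order.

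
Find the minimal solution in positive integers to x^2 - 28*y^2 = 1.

First expand sqrt(28) as a continued fraction. With x_i = (sqrt(28) + m_i)/d_i and (m_0, d_0) = (0, 1): a_0 = floor(sqrt(28)) = 5, since 5^2 = 25 <= 28 < 36 = 6^2.
Iterate m_{i+1} = d_i*a_i - m_i, d_{i+1} = (28 - m_{i+1}^2)/d_i, a_{i+1} = floor((a_0 + m_{i+1})/d_{i+1}):
  m_1 = 1*5 - 0 = 5, d_1 = (28 - 5^2)/1 = 3/1 = 3, a_1 = floor((5 + 5)/3) = 3.
  m_2 = 3*3 - 5 = 4, d_2 = (28 - 4^2)/3 = 12/3 = 4, a_2 = floor((5 + 4)/4) = 2.
  m_3 = 4*2 - 4 = 4, d_3 = (28 - 4^2)/4 = 12/4 = 3, a_3 = floor((5 + 4)/3) = 3.
  m_4 = 3*3 - 4 = 5, d_4 = (28 - 5^2)/3 = 3/3 = 1, a_4 = floor((5 + 5)/1) = 10.
  m_5 = 1*10 - 5 = 5, d_5 = (28 - 5^2)/1 = 3/1 = 3: (m_5, d_5) = (m_1, d_1) = (5, 3), so from here the quotients repeat a_1, ..., a_4; the period length is 4.
So sqrt(28) = [5; (3, 2, 3, 10)] with period length k = 4.
k is even, so the fundamental solution of x^2 - 28y^2 = 1 is (p_{k-1}, q_{k-1}) = (p_3, q_3); compute convergents through index 3.
Convergents (p_i = a_i*p_{i-1} + p_{i-2}, q_i = a_i*q_{i-1} + q_{i-2} with p_{-2}=0, p_{-1}=1, q_{-2}=1, q_{-1}=0):
  i=0: a_0=5, p_0 = 5*1 + 0 = 5, q_0 = 5*0 + 1 = 1.
  i=1: a_1=3, p_1 = 3*5 + 1 = 16, q_1 = 3*1 + 0 = 3.
  i=2: a_2=2, p_2 = 2*16 + 5 = 37, q_2 = 2*3 + 1 = 7.
  i=3: a_3=3, p_3 = 3*37 + 16 = 127, q_3 = 3*7 + 3 = 24.
Check: 127^2 - 28*24^2 = 16129 - 16128 = 1, so (x, y) = (127, 24) solves the equation, and by the theorem it is the least positive solution.

(x, y) = (127, 24)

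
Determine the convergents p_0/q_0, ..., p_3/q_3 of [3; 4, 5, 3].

Using the convergent recurrence p_i = a_i*p_{i-1} + p_{i-2}, q_i = a_i*q_{i-1} + q_{i-2} with p_{-2}=0, p_{-1}=1, q_{-2}=1, q_{-1}=0:
  i=0: a_0=3, p_0 = 3*1 + 0 = 3, q_0 = 3*0 + 1 = 1.
  i=1: a_1=4, p_1 = 4*3 + 1 = 13, q_1 = 4*1 + 0 = 4.
  i=2: a_2=5, p_2 = 5*13 + 3 = 68, q_2 = 5*4 + 1 = 21.
  i=3: a_3=3, p_3 = 3*68 + 13 = 217, q_3 = 3*21 + 4 = 67.

3/1, 13/4, 68/21, 217/67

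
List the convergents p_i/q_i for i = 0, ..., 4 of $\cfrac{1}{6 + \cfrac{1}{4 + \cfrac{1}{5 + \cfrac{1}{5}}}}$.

Using the convergent recurrence p_i = a_i*p_{i-1} + p_{i-2}, q_i = a_i*q_{i-1} + q_{i-2} with p_{-2}=0, p_{-1}=1, q_{-2}=1, q_{-1}=0:
  i=0: a_0=0, p_0 = 0*1 + 0 = 0, q_0 = 0*0 + 1 = 1.
  i=1: a_1=6, p_1 = 6*0 + 1 = 1, q_1 = 6*1 + 0 = 6.
  i=2: a_2=4, p_2 = 4*1 + 0 = 4, q_2 = 4*6 + 1 = 25.
  i=3: a_3=5, p_3 = 5*4 + 1 = 21, q_3 = 5*25 + 6 = 131.
  i=4: a_4=5, p_4 = 5*21 + 4 = 109, q_4 = 5*131 + 25 = 680.

0/1, 1/6, 4/25, 21/131, 109/680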